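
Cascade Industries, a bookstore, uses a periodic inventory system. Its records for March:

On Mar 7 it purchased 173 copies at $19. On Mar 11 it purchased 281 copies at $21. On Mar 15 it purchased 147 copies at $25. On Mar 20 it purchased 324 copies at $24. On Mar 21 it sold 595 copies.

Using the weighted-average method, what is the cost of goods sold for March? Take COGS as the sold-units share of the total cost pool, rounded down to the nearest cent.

Mar 21, sell 595: 595/925 × $20,639.00 → $13,275.89
Ending inventory (cost pool remaining) = $7,363.11

COGS = $13,275.89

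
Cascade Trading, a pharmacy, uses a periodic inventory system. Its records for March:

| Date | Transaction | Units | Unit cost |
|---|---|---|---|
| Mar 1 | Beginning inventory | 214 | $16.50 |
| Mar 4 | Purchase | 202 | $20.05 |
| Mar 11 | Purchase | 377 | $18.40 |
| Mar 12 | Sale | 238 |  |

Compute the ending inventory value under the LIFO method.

Mar 12, 238 sold [LIFO — newest first]: 238 @ $18.40 = $4,379.20
Ending inventory: 214 @ $16.50 + 202 @ $20.05 + 139 @ $18.40 = $10,138.70

Ending inventory = $10,138.70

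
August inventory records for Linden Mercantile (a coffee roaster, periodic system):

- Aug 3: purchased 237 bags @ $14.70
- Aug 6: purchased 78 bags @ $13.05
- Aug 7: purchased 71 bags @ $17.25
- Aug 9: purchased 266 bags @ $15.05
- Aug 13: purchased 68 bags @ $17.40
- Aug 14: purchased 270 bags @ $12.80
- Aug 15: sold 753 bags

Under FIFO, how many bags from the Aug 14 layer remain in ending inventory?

Aug 15, 753 sold [FIFO — oldest first]: 237 @ $14.70 + 78 @ $13.05 + 71 @ $17.25 + 266 @ $15.05 + 68 @ $17.40 + 33 @ $12.80 = $11,335.45
Ending inventory: 237 @ $12.80 = $3,033.60
Check: goods available $14,369.05 = COGS $11,335.45 + ending $3,033.60

237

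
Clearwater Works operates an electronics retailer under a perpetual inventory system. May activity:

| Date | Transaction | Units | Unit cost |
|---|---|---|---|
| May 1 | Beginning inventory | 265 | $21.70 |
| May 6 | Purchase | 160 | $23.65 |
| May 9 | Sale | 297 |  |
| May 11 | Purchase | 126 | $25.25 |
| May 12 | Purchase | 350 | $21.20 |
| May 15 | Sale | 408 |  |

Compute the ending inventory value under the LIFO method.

May 9, 297 sold [LIFO — newest first]: 160 @ $23.65 + 137 @ $21.70 = $6,756.90
May 15, 408 sold [LIFO — newest first]: 350 @ $21.20 + 58 @ $25.25 = $8,884.50
Total COGS = $6,756.90 + $8,884.50 = $15,641.40
Ending inventory: 128 @ $21.70 + 68 @ $25.25 = $4,494.60

Ending inventory = $4,494.60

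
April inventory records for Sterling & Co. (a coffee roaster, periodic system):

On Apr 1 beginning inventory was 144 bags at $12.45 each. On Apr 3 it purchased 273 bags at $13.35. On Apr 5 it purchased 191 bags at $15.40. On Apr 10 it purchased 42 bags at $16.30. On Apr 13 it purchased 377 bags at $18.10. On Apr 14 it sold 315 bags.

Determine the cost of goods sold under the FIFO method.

COGS = $4,075.65

Apr 14, 315 sold [FIFO — oldest first]: 144 @ $12.45 + 171 @ $13.35 = $4,075.65
Ending inventory: 102 @ $13.35 + 191 @ $15.40 + 42 @ $16.30 + 377 @ $18.10 = $11,811.40
Check: goods available $15,887.05 = COGS $4,075.65 + ending $11,811.40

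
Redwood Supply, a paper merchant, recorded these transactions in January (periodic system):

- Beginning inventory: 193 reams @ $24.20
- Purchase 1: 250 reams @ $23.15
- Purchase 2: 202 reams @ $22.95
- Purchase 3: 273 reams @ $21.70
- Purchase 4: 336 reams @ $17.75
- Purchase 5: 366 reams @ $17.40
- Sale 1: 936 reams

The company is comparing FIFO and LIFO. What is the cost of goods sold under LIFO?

FIFO COGS: 193 @ $24.20 + 250 @ $23.15 + 202 @ $22.95 + 273 @ $21.70 + 18 @ $17.75 = $21,337.60
LIFO COGS: 366 @ $17.40 + 336 @ $17.75 + 234 @ $21.70 = $17,410.20

COGS = $17,410.20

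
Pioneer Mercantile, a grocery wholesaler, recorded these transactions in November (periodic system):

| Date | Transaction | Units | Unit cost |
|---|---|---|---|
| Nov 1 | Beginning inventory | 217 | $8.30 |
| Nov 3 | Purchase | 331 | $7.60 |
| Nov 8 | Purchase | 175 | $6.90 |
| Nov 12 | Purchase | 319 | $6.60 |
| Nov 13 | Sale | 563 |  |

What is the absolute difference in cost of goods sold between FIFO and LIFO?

FIFO COGS: 217 @ $8.30 + 331 @ $7.60 + 15 @ $6.90 = $4,420.20
LIFO COGS: 319 @ $6.60 + 175 @ $6.90 + 69 @ $7.60 = $3,837.30
Difference = |$4,420.20 − $3,837.30| = $582.90

$582.90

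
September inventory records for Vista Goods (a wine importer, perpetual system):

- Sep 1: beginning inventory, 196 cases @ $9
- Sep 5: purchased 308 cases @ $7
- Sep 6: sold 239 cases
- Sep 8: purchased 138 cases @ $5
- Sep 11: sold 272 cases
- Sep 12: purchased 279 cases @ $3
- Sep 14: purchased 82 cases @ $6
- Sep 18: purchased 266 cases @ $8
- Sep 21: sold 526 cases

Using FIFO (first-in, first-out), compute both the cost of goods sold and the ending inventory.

COGS = $6,211; ending inventory = $1,856

Sep 6, 239 sold [FIFO — oldest first]: 196 @ $9 + 43 @ $7 = $2,065
Sep 11, 272 sold [FIFO — oldest first]: 265 @ $7 + 7 @ $5 = $1,890
Sep 21, 526 sold [FIFO — oldest first]: 131 @ $5 + 279 @ $3 + 82 @ $6 + 34 @ $8 = $2,256
Total COGS = $2,065 + $1,890 + $2,256 = $6,211
Ending inventory: 232 @ $8 = $1,856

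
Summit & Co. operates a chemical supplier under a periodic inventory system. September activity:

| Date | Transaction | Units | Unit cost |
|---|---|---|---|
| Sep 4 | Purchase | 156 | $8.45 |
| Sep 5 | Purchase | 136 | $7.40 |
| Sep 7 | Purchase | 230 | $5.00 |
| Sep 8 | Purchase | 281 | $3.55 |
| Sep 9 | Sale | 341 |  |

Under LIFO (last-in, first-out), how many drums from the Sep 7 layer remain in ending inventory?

170

Sep 9, 341 sold [LIFO — newest first]: 281 @ $3.55 + 60 @ $5.00 = $1,297.55
Ending inventory: 156 @ $8.45 + 136 @ $7.40 + 170 @ $5.00 = $3,174.60
Check: goods available $4,472.15 = COGS $1,297.55 + ending $3,174.60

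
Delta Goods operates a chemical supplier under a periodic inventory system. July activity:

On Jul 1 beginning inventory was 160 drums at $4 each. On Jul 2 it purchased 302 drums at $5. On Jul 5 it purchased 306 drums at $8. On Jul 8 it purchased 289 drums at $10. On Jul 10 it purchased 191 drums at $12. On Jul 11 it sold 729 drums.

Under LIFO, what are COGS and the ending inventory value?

COGS = $7,174; ending inventory = $2,606

Jul 11, 729 sold [LIFO — newest first]: 191 @ $12 + 289 @ $10 + 249 @ $8 = $7,174
Ending inventory: 160 @ $4 + 302 @ $5 + 57 @ $8 = $2,606
Check: goods available $9,780 = COGS $7,174 + ending $2,606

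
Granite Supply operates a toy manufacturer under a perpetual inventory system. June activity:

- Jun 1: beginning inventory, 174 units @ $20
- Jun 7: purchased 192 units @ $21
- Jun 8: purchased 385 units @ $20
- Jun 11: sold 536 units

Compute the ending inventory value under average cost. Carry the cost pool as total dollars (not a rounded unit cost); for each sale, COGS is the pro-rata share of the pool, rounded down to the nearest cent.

Ending inventory = $4,354.97

After Jun 1: 174 on hand, pool $3,480.00 (≈ $20.0000 each)
After Jun 7: 366 on hand, pool $7,512.00 (≈ $20.5246 each)
After Jun 8: 751 on hand, pool $15,212.00 (≈ $20.2557 each)
Jun 11, sell 536: 536/751 × $15,212.00 → $10,857.03
Ending inventory (cost pool remaining) = $4,354.97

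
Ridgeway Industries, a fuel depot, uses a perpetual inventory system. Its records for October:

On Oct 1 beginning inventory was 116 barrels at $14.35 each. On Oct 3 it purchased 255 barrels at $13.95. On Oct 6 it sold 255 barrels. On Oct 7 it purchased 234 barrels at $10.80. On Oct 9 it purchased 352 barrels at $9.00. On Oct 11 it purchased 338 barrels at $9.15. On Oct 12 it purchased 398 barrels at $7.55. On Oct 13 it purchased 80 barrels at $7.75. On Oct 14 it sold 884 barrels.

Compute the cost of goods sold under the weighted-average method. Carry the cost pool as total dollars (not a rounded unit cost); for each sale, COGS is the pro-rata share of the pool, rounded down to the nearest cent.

COGS = $11,768.47

After Oct 1: 116 on hand, pool $1,664.60 (≈ $14.3500 each)
After Oct 3: 371 on hand, pool $5,221.85 (≈ $14.0751 each)
Oct 6, sell 255: 255/371 × $5,221.85 → $3,589.14
After Oct 7: 350 on hand, pool $4,159.91 (≈ $11.8855 each)
After Oct 9: 702 on hand, pool $7,327.91 (≈ $10.4386 each)
After Oct 11: 1040 on hand, pool $10,420.61 (≈ $10.0198 each)
After Oct 12: 1438 on hand, pool $13,425.51 (≈ $9.3362 each)
After Oct 13: 1518 on hand, pool $14,045.51 (≈ $9.2526 each)
Oct 14, sell 884: 884/1518 × $14,045.51 → $8,179.33
Total COGS = $3,589.14 + $8,179.33 = $11,768.47
Ending inventory (cost pool remaining) = $5,866.18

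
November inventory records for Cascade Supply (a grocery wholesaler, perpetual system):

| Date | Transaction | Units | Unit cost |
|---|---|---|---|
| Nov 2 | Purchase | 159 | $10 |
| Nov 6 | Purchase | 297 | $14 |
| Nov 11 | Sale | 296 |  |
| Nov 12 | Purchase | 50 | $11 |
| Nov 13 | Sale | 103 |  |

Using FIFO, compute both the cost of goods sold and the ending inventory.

Nov 11, 296 sold [FIFO — oldest first]: 159 @ $10 + 137 @ $14 = $3,508
Nov 13, 103 sold [FIFO — oldest first]: 103 @ $14 = $1,442
Total COGS = $3,508 + $1,442 = $4,950
Ending inventory: 57 @ $14 + 50 @ $11 = $1,348

COGS = $4,950; ending inventory = $1,348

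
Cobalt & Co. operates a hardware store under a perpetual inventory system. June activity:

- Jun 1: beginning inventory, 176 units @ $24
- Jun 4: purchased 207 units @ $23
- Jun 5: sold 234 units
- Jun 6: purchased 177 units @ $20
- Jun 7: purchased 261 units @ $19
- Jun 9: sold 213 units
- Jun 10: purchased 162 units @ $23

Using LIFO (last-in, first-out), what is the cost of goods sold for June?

Jun 5, 234 sold [LIFO — newest first]: 207 @ $23 + 27 @ $24 = $5,409
Jun 9, 213 sold [LIFO — newest first]: 213 @ $19 = $4,047
Total COGS = $5,409 + $4,047 = $9,456
Ending inventory: 149 @ $24 + 177 @ $20 + 48 @ $19 + 162 @ $23 = $11,754

COGS = $9,456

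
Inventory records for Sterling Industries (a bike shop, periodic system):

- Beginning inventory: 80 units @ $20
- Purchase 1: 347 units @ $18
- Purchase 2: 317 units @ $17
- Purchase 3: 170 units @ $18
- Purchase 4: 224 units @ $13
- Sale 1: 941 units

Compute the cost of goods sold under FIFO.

Sale 1 (941) [FIFO — oldest first]: 80 @ $20 + 347 @ $18 + 317 @ $17 + 170 @ $18 + 27 @ $13 = $16,646
Ending inventory: 197 @ $13 = $2,561
Check: goods available $19,207 = COGS $16,646 + ending $2,561

COGS = $16,646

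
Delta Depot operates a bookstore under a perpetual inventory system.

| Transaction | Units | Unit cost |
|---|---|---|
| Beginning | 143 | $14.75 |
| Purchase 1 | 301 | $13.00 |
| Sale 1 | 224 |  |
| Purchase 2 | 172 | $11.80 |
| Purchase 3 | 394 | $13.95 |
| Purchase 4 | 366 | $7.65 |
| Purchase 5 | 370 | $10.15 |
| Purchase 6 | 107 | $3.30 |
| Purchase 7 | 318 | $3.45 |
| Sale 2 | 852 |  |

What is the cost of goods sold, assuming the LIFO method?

Sale 1 (224) [LIFO — newest first]: 224 @ $13.00 = $2,912.00
Sale 2 (852) [LIFO — newest first]: 318 @ $3.45 + 107 @ $3.30 + 370 @ $10.15 + 57 @ $7.65 = $5,641.75
Total COGS = $2,912.00 + $5,641.75 = $8,553.75
Ending inventory: 143 @ $14.75 + 77 @ $13.00 + 172 @ $11.80 + 394 @ $13.95 + 309 @ $7.65 = $13,000.00

COGS = $8,553.75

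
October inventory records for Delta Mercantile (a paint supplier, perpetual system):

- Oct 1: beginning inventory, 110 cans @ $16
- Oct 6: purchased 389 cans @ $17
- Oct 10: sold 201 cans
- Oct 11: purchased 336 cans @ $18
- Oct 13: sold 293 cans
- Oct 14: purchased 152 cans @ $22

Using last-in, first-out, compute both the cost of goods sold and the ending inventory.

COGS = $8,691; ending inventory = $9,074

Oct 10, 201 sold [LIFO — newest first]: 201 @ $17 = $3,417
Oct 13, 293 sold [LIFO — newest first]: 293 @ $18 = $5,274
Total COGS = $3,417 + $5,274 = $8,691
Ending inventory: 110 @ $16 + 188 @ $17 + 43 @ $18 + 152 @ $22 = $9,074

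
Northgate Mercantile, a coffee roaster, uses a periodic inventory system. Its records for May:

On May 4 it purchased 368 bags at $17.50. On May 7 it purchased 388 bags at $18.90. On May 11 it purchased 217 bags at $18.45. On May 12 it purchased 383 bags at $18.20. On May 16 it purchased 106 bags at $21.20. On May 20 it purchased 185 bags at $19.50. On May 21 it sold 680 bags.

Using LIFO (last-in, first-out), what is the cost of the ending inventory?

Ending inventory = $17,666.15

May 21, 680 sold [LIFO — newest first]: 185 @ $19.50 + 106 @ $21.20 + 383 @ $18.20 + 6 @ $18.45 = $12,936.00
Ending inventory: 368 @ $17.50 + 388 @ $18.90 + 211 @ $18.45 = $17,666.15
Check: goods available $30,602.15 = COGS $12,936.00 + ending $17,666.15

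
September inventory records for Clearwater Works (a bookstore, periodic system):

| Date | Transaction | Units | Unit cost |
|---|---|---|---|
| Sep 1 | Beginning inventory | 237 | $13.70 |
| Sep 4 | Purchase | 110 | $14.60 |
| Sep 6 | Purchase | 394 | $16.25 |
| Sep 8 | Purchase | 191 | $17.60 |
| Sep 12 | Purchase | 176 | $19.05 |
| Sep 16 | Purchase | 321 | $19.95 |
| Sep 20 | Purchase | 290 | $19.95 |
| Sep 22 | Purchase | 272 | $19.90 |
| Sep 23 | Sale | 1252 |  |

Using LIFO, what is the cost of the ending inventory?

Ending inventory = $11,222.90

Sep 23, 1252 sold [LIFO — newest first]: 272 @ $19.90 + 290 @ $19.95 + 321 @ $19.95 + 176 @ $19.05 + 191 @ $17.60 + 2 @ $16.25 = $24,349.15
Ending inventory: 237 @ $13.70 + 110 @ $14.60 + 392 @ $16.25 = $11,222.90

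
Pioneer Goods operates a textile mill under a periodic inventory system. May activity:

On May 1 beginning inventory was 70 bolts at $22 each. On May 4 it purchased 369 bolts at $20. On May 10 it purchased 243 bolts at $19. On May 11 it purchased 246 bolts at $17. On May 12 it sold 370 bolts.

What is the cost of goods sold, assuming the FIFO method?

May 12, 370 sold [FIFO — oldest first]: 70 @ $22 + 300 @ $20 = $7,540
Ending inventory: 69 @ $20 + 243 @ $19 + 246 @ $17 = $10,179

COGS = $7,540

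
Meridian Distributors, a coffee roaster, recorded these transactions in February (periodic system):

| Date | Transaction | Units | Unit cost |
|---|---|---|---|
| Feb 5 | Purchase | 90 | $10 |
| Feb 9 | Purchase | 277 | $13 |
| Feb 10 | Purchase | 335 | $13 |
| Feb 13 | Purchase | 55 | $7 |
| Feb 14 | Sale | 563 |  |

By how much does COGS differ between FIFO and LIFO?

FIFO COGS: 90 @ $10 + 277 @ $13 + 196 @ $13 = $7,049
LIFO COGS: 55 @ $7 + 335 @ $13 + 173 @ $13 = $6,989
Difference = |$7,049 − $6,989| = $60

$60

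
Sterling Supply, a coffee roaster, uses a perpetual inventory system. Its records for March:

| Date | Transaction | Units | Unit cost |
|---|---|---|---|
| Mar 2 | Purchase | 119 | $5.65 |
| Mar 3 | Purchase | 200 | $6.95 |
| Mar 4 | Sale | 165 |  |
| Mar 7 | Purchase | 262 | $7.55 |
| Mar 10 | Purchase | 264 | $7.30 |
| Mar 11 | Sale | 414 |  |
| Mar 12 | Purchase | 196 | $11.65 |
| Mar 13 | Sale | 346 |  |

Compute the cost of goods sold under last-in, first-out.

Mar 4, 165 sold [LIFO — newest first]: 165 @ $6.95 = $1,146.75
Mar 11, 414 sold [LIFO — newest first]: 264 @ $7.30 + 150 @ $7.55 = $3,059.70
Mar 13, 346 sold [LIFO — newest first]: 196 @ $11.65 + 112 @ $7.55 + 35 @ $6.95 + 3 @ $5.65 = $3,389.20
Total COGS = $1,146.75 + $3,059.70 + $3,389.20 = $7,595.65
Ending inventory: 116 @ $5.65 = $655.40

COGS = $7,595.65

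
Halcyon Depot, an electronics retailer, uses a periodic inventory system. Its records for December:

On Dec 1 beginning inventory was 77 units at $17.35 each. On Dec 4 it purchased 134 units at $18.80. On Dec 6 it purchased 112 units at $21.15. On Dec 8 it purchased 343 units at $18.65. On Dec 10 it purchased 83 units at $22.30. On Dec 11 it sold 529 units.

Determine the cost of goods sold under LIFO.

COGS = $10,426.30

Dec 11, 529 sold [LIFO — newest first]: 83 @ $22.30 + 343 @ $18.65 + 103 @ $21.15 = $10,426.30
Ending inventory: 77 @ $17.35 + 134 @ $18.80 + 9 @ $21.15 = $4,045.50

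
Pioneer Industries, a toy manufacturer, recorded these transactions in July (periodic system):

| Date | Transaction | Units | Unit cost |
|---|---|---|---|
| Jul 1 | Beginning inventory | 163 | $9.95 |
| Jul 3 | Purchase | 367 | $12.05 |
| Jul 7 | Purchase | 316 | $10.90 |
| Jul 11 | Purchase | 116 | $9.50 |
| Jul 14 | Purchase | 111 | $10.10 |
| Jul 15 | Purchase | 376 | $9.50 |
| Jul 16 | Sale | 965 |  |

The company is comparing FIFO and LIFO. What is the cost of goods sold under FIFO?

FIFO COGS: 163 @ $9.95 + 367 @ $12.05 + 316 @ $10.90 + 116 @ $9.50 + 3 @ $10.10 = $10,620.90
LIFO COGS: 376 @ $9.50 + 111 @ $10.10 + 116 @ $9.50 + 316 @ $10.90 + 46 @ $12.05 = $9,793.80

COGS = $10,620.90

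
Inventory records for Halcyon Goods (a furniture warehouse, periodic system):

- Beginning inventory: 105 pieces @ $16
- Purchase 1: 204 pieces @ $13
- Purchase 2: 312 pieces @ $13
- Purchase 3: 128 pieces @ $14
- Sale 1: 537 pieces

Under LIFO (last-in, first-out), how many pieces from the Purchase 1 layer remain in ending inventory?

107

Sale 1 (537) [LIFO — newest first]: 128 @ $14 + 312 @ $13 + 97 @ $13 = $7,109
Ending inventory: 105 @ $16 + 107 @ $13 = $3,071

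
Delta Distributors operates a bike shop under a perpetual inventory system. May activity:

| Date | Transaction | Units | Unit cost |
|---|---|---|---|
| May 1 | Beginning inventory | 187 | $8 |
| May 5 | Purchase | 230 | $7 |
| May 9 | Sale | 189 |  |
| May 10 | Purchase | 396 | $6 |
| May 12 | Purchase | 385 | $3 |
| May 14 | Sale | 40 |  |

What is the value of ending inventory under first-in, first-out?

May 9, 189 sold [FIFO — oldest first]: 187 @ $8 + 2 @ $7 = $1,510
May 14, 40 sold [FIFO — oldest first]: 40 @ $7 = $280
Total COGS = $1,510 + $280 = $1,790
Ending inventory: 188 @ $7 + 396 @ $6 + 385 @ $3 = $4,847
Check: goods available $6,637 = COGS $1,790 + ending $4,847

Ending inventory = $4,847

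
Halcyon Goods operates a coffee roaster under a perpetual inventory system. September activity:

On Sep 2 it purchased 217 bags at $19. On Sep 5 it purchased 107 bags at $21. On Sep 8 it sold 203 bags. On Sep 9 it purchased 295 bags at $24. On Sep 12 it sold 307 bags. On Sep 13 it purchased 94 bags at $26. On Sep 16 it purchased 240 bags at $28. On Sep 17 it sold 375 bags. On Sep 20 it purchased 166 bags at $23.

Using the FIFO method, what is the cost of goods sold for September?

COGS = $20,710

Sep 8, 203 sold [FIFO — oldest first]: 203 @ $19 = $3,857
Sep 12, 307 sold [FIFO — oldest first]: 14 @ $19 + 107 @ $21 + 186 @ $24 = $6,977
Sep 17, 375 sold [FIFO — oldest first]: 109 @ $24 + 94 @ $26 + 172 @ $28 = $9,876
Total COGS = $3,857 + $6,977 + $9,876 = $20,710
Ending inventory: 68 @ $28 + 166 @ $23 = $5,722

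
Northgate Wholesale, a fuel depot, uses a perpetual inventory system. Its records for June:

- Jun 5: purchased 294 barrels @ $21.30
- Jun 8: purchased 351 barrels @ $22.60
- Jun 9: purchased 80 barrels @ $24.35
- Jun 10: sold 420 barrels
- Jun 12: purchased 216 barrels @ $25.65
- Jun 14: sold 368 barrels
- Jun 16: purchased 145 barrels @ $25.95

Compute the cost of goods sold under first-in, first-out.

COGS = $17,758.75

Jun 10, 420 sold [FIFO — oldest first]: 294 @ $21.30 + 126 @ $22.60 = $9,109.80
Jun 14, 368 sold [FIFO — oldest first]: 225 @ $22.60 + 80 @ $24.35 + 63 @ $25.65 = $8,648.95
Total COGS = $9,109.80 + $8,648.95 = $17,758.75
Ending inventory: 153 @ $25.65 + 145 @ $25.95 = $7,687.20
Check: goods available $25,445.95 = COGS $17,758.75 + ending $7,687.20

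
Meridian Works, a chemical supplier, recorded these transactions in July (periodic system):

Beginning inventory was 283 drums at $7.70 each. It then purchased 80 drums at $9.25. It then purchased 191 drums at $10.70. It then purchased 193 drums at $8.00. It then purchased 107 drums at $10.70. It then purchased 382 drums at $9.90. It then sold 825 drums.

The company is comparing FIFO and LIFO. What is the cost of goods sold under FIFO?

COGS = $7,341.40

FIFO COGS: 283 @ $7.70 + 80 @ $9.25 + 191 @ $10.70 + 193 @ $8.00 + 78 @ $10.70 = $7,341.40
LIFO COGS: 382 @ $9.90 + 107 @ $10.70 + 193 @ $8.00 + 143 @ $10.70 = $8,000.80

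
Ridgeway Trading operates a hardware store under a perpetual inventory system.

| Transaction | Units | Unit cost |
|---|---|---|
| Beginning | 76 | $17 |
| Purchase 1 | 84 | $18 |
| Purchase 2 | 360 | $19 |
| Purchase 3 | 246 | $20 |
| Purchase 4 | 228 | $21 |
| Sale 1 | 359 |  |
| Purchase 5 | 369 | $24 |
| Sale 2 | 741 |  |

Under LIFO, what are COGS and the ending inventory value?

COGS = $23,447; ending inventory = $4,761

Sale 1 (359) [LIFO — newest first]: 228 @ $21 + 131 @ $20 = $7,408
Sale 2 (741) [LIFO — newest first]: 369 @ $24 + 115 @ $20 + 257 @ $19 = $16,039
Total COGS = $7,408 + $16,039 = $23,447
Ending inventory: 76 @ $17 + 84 @ $18 + 103 @ $19 = $4,761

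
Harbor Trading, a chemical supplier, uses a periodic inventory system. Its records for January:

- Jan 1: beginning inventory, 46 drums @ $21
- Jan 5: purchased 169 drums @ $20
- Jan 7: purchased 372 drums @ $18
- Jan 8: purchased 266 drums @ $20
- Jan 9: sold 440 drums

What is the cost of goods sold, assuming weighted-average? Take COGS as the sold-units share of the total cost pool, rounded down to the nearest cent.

COGS = $8,439.95

Jan 9, sell 440: 440/853 × $16,362.00 → $8,439.95
Ending inventory (cost pool remaining) = $7,922.05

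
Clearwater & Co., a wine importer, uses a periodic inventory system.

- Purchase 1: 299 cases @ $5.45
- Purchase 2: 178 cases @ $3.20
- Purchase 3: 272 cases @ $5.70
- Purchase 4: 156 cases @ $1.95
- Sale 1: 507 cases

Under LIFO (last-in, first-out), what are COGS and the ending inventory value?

Sale 1 (507) [LIFO — newest first]: 156 @ $1.95 + 272 @ $5.70 + 79 @ $3.20 = $2,107.40
Ending inventory: 299 @ $5.45 + 99 @ $3.20 = $1,946.35
Check: goods available $4,053.75 = COGS $2,107.40 + ending $1,946.35

COGS = $2,107.40; ending inventory = $1,946.35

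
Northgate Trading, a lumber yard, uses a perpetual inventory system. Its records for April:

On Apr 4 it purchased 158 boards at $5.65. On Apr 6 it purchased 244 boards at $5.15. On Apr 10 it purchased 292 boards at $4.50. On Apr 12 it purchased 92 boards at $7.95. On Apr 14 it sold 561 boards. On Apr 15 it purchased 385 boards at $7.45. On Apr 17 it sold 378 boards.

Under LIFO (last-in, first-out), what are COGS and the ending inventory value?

COGS = $5,773.05; ending inventory = $1,289.90

Apr 14, 561 sold [LIFO — newest first]: 92 @ $7.95 + 292 @ $4.50 + 177 @ $5.15 = $2,956.95
Apr 17, 378 sold [LIFO — newest first]: 378 @ $7.45 = $2,816.10
Total COGS = $2,956.95 + $2,816.10 = $5,773.05
Ending inventory: 158 @ $5.65 + 67 @ $5.15 + 7 @ $7.45 = $1,289.90
Check: goods available $7,062.95 = COGS $5,773.05 + ending $1,289.90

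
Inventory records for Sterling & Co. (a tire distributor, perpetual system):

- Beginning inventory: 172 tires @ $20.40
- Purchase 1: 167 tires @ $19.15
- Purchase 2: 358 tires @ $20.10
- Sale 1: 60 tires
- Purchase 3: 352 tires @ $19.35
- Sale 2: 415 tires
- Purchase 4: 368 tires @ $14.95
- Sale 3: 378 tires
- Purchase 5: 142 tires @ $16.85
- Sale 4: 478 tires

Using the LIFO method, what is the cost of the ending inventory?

Sale 1 (60) [LIFO — newest first]: 60 @ $20.10 = $1,206.00
Sale 2 (415) [LIFO — newest first]: 352 @ $19.35 + 63 @ $20.10 = $8,077.50
Sale 3 (378) [LIFO — newest first]: 368 @ $14.95 + 10 @ $20.10 = $5,702.60
Sale 4 (478) [LIFO — newest first]: 142 @ $16.85 + 225 @ $20.10 + 111 @ $19.15 = $9,040.85
Total COGS = $1,206.00 + $8,077.50 + $5,702.60 + $9,040.85 = $24,026.95
Ending inventory: 172 @ $20.40 + 56 @ $19.15 = $4,581.20
Check: goods available $28,608.15 = COGS $24,026.95 + ending $4,581.20

Ending inventory = $4,581.20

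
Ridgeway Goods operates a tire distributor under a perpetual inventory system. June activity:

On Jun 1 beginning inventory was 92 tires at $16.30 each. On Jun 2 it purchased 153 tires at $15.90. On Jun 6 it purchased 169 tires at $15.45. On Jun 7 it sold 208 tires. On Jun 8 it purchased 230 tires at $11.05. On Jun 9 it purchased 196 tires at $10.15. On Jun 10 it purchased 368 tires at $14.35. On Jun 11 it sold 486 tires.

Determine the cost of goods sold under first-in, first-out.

Jun 7, 208 sold [FIFO — oldest first]: 92 @ $16.30 + 116 @ $15.90 = $3,344.00
Jun 11, 486 sold [FIFO — oldest first]: 37 @ $15.90 + 169 @ $15.45 + 230 @ $11.05 + 50 @ $10.15 = $6,248.35
Total COGS = $3,344.00 + $6,248.35 = $9,592.35
Ending inventory: 146 @ $10.15 + 368 @ $14.35 = $6,762.70
Check: goods available $16,355.05 = COGS $9,592.35 + ending $6,762.70

COGS = $9,592.35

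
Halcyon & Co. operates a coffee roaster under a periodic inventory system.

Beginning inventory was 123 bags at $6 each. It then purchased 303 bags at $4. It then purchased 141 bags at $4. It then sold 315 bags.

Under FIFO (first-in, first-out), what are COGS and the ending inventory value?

Sale 1 (315) [FIFO — oldest first]: 123 @ $6 + 192 @ $4 = $1,506
Ending inventory: 111 @ $4 + 141 @ $4 = $1,008

COGS = $1,506; ending inventory = $1,008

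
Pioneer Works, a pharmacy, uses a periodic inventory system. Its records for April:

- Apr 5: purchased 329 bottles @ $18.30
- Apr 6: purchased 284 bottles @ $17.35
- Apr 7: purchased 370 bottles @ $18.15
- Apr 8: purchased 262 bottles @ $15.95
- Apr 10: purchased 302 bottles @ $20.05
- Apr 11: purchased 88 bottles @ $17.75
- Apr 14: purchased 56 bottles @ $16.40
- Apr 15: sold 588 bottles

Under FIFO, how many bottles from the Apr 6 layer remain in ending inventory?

25

Apr 15, 588 sold [FIFO — oldest first]: 329 @ $18.30 + 259 @ $17.35 = $10,514.35
Ending inventory: 25 @ $17.35 + 370 @ $18.15 + 262 @ $15.95 + 302 @ $20.05 + 88 @ $17.75 + 56 @ $16.40 = $19,863.65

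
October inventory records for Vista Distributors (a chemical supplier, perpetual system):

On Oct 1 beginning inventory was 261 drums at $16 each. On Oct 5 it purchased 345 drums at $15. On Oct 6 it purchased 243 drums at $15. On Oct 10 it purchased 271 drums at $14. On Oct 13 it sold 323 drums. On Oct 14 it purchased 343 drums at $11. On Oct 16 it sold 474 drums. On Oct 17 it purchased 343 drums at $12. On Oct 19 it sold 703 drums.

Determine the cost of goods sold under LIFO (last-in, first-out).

COGS = $19,828

Oct 13, 323 sold [LIFO — newest first]: 271 @ $14 + 52 @ $15 = $4,574
Oct 16, 474 sold [LIFO — newest first]: 343 @ $11 + 131 @ $15 = $5,738
Oct 19, 703 sold [LIFO — newest first]: 343 @ $12 + 60 @ $15 + 300 @ $15 = $9,516
Total COGS = $4,574 + $5,738 + $9,516 = $19,828
Ending inventory: 261 @ $16 + 45 @ $15 = $4,851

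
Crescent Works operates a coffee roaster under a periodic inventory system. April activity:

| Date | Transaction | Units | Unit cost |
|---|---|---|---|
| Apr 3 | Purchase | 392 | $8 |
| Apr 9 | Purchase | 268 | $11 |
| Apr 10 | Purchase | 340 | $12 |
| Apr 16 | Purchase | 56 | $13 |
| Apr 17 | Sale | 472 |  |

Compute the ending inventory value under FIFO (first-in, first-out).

Ending inventory = $6,876

Apr 17, 472 sold [FIFO — oldest first]: 392 @ $8 + 80 @ $11 = $4,016
Ending inventory: 188 @ $11 + 340 @ $12 + 56 @ $13 = $6,876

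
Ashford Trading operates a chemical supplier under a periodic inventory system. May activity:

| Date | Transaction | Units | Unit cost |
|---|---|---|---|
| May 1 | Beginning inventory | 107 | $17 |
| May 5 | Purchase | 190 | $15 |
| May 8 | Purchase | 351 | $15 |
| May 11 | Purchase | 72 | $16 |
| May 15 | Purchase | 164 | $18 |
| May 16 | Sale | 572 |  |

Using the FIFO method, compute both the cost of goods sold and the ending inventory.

May 16, 572 sold [FIFO — oldest first]: 107 @ $17 + 190 @ $15 + 275 @ $15 = $8,794
Ending inventory: 76 @ $15 + 72 @ $16 + 164 @ $18 = $5,244

COGS = $8,794; ending inventory = $5,244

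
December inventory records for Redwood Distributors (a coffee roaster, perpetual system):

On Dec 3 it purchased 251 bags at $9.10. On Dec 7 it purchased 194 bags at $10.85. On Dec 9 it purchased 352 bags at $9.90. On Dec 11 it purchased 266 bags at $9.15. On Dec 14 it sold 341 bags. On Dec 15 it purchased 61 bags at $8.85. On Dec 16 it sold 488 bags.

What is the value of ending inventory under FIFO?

Ending inventory = $2,680.95

Dec 14, 341 sold [FIFO — oldest first]: 251 @ $9.10 + 90 @ $10.85 = $3,260.60
Dec 16, 488 sold [FIFO — oldest first]: 104 @ $10.85 + 352 @ $9.90 + 32 @ $9.15 = $4,906.00
Total COGS = $3,260.60 + $4,906.00 = $8,166.60
Ending inventory: 234 @ $9.15 + 61 @ $8.85 = $2,680.95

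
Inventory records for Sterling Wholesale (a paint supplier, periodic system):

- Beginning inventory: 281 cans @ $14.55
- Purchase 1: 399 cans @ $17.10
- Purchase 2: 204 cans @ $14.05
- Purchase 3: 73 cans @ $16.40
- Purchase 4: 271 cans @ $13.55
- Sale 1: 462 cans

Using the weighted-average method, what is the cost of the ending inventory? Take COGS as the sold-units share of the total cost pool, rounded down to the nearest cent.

Sale 1, sell 462: 462/1228 × $18,646.90 → $7,015.36
Ending inventory (cost pool remaining) = $11,631.54

Ending inventory = $11,631.54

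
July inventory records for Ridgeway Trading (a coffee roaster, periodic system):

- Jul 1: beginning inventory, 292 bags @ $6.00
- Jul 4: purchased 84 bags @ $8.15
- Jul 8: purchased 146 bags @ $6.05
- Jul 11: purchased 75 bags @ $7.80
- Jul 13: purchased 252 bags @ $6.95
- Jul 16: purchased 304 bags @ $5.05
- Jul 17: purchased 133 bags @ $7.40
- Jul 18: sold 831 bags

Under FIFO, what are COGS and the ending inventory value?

Jul 18, 831 sold [FIFO — oldest first]: 292 @ $6.00 + 84 @ $8.15 + 146 @ $6.05 + 75 @ $7.80 + 234 @ $6.95 = $5,531.20
Ending inventory: 18 @ $6.95 + 304 @ $5.05 + 133 @ $7.40 = $2,644.50

COGS = $5,531.20; ending inventory = $2,644.50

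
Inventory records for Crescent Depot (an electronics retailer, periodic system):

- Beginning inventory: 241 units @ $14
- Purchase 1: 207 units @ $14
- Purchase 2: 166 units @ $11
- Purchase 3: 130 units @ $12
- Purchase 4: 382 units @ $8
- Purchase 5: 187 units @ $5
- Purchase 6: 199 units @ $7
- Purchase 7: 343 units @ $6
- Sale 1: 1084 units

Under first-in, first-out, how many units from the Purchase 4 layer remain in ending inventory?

Sale 1 (1084) [FIFO — oldest first]: 241 @ $14 + 207 @ $14 + 166 @ $11 + 130 @ $12 + 340 @ $8 = $12,378
Ending inventory: 42 @ $8 + 187 @ $5 + 199 @ $7 + 343 @ $6 = $4,722

42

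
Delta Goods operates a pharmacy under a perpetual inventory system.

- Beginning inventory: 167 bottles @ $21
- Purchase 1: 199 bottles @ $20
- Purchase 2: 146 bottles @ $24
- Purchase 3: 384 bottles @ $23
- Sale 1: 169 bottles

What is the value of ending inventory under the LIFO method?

Ending inventory = $15,936

Sale 1 (169) [LIFO — newest first]: 169 @ $23 = $3,887
Ending inventory: 167 @ $21 + 199 @ $20 + 146 @ $24 + 215 @ $23 = $15,936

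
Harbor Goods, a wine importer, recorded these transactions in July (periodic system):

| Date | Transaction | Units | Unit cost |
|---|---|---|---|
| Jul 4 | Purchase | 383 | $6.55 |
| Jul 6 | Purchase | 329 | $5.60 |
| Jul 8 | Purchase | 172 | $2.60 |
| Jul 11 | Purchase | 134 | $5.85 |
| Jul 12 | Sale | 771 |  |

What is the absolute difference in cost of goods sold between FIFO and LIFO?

FIFO COGS: 383 @ $6.55 + 329 @ $5.60 + 59 @ $2.60 = $4,504.45
LIFO COGS: 134 @ $5.85 + 172 @ $2.60 + 329 @ $5.60 + 136 @ $6.55 = $3,964.30
Difference = |$4,504.45 − $3,964.30| = $540.15

$540.15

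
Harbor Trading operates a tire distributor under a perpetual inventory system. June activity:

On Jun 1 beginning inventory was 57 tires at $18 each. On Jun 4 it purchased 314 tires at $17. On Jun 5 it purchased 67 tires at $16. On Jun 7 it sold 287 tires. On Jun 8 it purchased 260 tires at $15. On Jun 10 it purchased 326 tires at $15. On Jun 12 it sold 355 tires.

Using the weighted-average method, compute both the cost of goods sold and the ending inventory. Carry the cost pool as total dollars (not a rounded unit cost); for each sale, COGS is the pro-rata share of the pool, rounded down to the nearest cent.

COGS = $10,341.25; ending inventory = $5,884.75

After Jun 1: 57 on hand, pool $1,026.00 (≈ $18.0000 each)
After Jun 4: 371 on hand, pool $6,364.00 (≈ $17.1536 each)
After Jun 5: 438 on hand, pool $7,436.00 (≈ $16.9772 each)
Jun 7, sell 287: 287/438 × $7,436.00 → $4,872.44
After Jun 8: 411 on hand, pool $6,463.56 (≈ $15.7264 each)
After Jun 10: 737 on hand, pool $11,353.56 (≈ $15.4051 each)
Jun 12, sell 355: 355/737 × $11,353.56 → $5,468.81
Total COGS = $4,872.44 + $5,468.81 = $10,341.25
Ending inventory (cost pool remaining) = $5,884.75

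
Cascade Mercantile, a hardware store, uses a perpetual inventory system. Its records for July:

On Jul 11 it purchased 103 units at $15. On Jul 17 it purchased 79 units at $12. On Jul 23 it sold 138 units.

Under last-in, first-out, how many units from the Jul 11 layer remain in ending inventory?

Jul 23, 138 sold [LIFO — newest first]: 79 @ $12 + 59 @ $15 = $1,833
Ending inventory: 44 @ $15 = $660

44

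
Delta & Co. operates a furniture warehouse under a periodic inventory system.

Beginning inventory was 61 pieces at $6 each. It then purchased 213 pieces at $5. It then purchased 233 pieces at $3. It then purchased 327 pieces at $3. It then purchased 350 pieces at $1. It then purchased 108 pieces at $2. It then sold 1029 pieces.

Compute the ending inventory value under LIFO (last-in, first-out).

Ending inventory = $1,376

Sale 1 (1029) [LIFO — newest first]: 108 @ $2 + 350 @ $1 + 327 @ $3 + 233 @ $3 + 11 @ $5 = $2,301
Ending inventory: 61 @ $6 + 202 @ $5 = $1,376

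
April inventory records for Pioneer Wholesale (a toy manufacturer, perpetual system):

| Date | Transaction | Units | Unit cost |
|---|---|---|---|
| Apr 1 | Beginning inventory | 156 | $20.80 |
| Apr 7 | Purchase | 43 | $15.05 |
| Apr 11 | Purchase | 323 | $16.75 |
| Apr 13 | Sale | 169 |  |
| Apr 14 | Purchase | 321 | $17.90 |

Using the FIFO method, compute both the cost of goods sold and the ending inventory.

Apr 13, 169 sold [FIFO — oldest first]: 156 @ $20.80 + 13 @ $15.05 = $3,440.45
Ending inventory: 30 @ $15.05 + 323 @ $16.75 + 321 @ $17.90 = $11,607.65
Check: goods available $15,048.10 = COGS $3,440.45 + ending $11,607.65

COGS = $3,440.45; ending inventory = $11,607.65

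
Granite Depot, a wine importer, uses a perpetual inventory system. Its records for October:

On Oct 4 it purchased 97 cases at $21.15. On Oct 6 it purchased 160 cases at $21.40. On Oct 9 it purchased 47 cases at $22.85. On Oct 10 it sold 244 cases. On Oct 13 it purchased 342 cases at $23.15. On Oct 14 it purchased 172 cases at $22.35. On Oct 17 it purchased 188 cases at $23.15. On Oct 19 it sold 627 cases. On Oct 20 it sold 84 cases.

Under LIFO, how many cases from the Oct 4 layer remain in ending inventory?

Oct 10, 244 sold [LIFO — newest first]: 47 @ $22.85 + 160 @ $21.40 + 37 @ $21.15 = $5,280.50
Oct 19, 627 sold [LIFO — newest first]: 188 @ $23.15 + 172 @ $22.35 + 267 @ $23.15 = $14,377.45
Oct 20, 84 sold [LIFO — newest first]: 75 @ $23.15 + 9 @ $21.15 = $1,926.60
Total COGS = $5,280.50 + $14,377.45 + $1,926.60 = $21,584.55
Ending inventory: 51 @ $21.15 = $1,078.65
Check: goods available $22,663.20 = COGS $21,584.55 + ending $1,078.65

51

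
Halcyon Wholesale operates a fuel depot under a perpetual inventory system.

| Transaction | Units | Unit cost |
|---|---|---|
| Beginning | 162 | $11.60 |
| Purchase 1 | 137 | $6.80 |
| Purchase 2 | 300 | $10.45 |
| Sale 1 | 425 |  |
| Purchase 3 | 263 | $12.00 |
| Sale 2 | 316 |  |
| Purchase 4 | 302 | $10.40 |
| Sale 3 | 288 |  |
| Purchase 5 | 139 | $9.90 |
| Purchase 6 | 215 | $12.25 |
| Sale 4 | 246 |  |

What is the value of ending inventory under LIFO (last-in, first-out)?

Sale 1 (425) [LIFO — newest first]: 300 @ $10.45 + 125 @ $6.80 = $3,985.00
Sale 2 (316) [LIFO — newest first]: 263 @ $12.00 + 12 @ $6.80 + 41 @ $11.60 = $3,713.20
Sale 3 (288) [LIFO — newest first]: 288 @ $10.40 = $2,995.20
Sale 4 (246) [LIFO — newest first]: 215 @ $12.25 + 31 @ $9.90 = $2,940.65
Total COGS = $3,985.00 + $3,713.20 + $2,995.20 + $2,940.65 = $13,634.05
Ending inventory: 121 @ $11.60 + 14 @ $10.40 + 108 @ $9.90 = $2,618.40

Ending inventory = $2,618.40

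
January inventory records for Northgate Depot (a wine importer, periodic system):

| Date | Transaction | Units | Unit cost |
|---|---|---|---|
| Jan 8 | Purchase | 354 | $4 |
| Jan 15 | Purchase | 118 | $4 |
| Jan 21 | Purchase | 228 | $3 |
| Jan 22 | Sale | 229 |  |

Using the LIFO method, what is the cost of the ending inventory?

Jan 22, 229 sold [LIFO — newest first]: 228 @ $3 + 1 @ $4 = $688
Ending inventory: 354 @ $4 + 117 @ $4 = $1,884
Check: goods available $2,572 = COGS $688 + ending $1,884

Ending inventory = $1,884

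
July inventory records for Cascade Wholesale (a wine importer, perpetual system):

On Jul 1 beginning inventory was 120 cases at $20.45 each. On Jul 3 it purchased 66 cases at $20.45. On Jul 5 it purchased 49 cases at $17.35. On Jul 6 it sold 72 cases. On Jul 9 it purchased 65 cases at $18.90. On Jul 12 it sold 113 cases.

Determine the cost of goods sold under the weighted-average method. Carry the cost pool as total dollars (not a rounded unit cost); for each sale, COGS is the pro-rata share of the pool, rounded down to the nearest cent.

COGS = $3,634.55

After Jul 1: 120 on hand, pool $2,454.00 (≈ $20.4500 each)
After Jul 3: 186 on hand, pool $3,803.70 (≈ $20.4500 each)
After Jul 5: 235 on hand, pool $4,653.85 (≈ $19.8036 each)
Jul 6, sell 72: 72/235 × $4,653.85 → $1,425.86
After Jul 9: 228 on hand, pool $4,456.49 (≈ $19.5460 each)
Jul 12, sell 113: 113/228 × $4,456.49 → $2,208.69
Total COGS = $1,425.86 + $2,208.69 = $3,634.55
Ending inventory (cost pool remaining) = $2,247.80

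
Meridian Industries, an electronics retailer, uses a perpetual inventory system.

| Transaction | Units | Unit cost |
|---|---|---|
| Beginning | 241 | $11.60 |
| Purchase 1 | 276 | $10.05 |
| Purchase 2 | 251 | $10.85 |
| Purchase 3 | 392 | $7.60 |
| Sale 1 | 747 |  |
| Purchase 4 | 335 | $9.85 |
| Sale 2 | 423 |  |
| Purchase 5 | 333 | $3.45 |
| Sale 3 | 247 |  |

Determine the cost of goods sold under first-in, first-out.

COGS = $13,803.40

Sale 1 (747) [FIFO — oldest first]: 241 @ $11.60 + 276 @ $10.05 + 230 @ $10.85 = $8,064.90
Sale 2 (423) [FIFO — oldest first]: 21 @ $10.85 + 392 @ $7.60 + 10 @ $9.85 = $3,305.55
Sale 3 (247) [FIFO — oldest first]: 247 @ $9.85 = $2,432.95
Total COGS = $8,064.90 + $3,305.55 + $2,432.95 = $13,803.40
Ending inventory: 78 @ $9.85 + 333 @ $3.45 = $1,917.15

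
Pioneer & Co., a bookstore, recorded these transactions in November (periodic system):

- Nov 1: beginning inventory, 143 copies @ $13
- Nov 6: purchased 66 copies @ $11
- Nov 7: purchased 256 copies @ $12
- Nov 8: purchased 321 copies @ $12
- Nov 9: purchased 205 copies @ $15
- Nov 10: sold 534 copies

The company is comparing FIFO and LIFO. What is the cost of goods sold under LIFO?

COGS = $7,023

FIFO COGS: 143 @ $13 + 66 @ $11 + 256 @ $12 + 69 @ $12 = $6,485
LIFO COGS: 205 @ $15 + 321 @ $12 + 8 @ $12 = $7,023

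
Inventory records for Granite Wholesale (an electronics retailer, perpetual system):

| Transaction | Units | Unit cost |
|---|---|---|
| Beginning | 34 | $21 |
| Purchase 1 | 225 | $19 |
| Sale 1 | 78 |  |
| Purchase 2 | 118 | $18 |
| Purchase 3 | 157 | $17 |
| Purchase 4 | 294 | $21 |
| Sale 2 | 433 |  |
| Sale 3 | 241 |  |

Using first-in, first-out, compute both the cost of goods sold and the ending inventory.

COGS = $14,360; ending inventory = $1,596

Sale 1 (78) [FIFO — oldest first]: 34 @ $21 + 44 @ $19 = $1,550
Sale 2 (433) [FIFO — oldest first]: 181 @ $19 + 118 @ $18 + 134 @ $17 = $7,841
Sale 3 (241) [FIFO — oldest first]: 23 @ $17 + 218 @ $21 = $4,969
Total COGS = $1,550 + $7,841 + $4,969 = $14,360
Ending inventory: 76 @ $21 = $1,596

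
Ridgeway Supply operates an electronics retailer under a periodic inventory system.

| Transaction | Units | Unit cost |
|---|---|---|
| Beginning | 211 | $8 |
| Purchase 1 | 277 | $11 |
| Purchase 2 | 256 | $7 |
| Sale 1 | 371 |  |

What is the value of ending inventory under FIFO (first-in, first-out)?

Sale 1 (371) [FIFO — oldest first]: 211 @ $8 + 160 @ $11 = $3,448
Ending inventory: 117 @ $11 + 256 @ $7 = $3,079

Ending inventory = $3,079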